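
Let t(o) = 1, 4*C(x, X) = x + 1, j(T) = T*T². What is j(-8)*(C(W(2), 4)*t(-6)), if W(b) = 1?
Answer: -256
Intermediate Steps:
j(T) = T³
C(x, X) = ¼ + x/4 (C(x, X) = (x + 1)/4 = (1 + x)/4 = ¼ + x/4)
j(-8)*(C(W(2), 4)*t(-6)) = (-8)³*((¼ + (¼)*1)*1) = -512*(¼ + ¼) = -256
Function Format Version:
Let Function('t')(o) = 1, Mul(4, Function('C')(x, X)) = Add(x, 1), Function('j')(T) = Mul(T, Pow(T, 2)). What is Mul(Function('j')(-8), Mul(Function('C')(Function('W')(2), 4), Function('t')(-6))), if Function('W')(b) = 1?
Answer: -256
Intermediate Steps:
Function('j')(T) = Pow(T, 3)
Function('C')(x, X) = Add(Rational(1, 4), Mul(Rational(1, 4), x)) (Function('C')(x, X) = Mul(Rational(1, 4), Add(x, 1)) = Mul(Rational(1, 4), Add(1, x)) = Add(Rational(1, 4), Mul(Rational(1, 4), x)))
Mul(Function('j')(-8), Mul(Function('C')(Function('W')(2), 4), Function('t')(-6))) = Mul(Pow(-8, 3), Mul(Add(Rational(1, 4), Mul(Rational(1, 4), 1)), 1)) = Mul(-512, Mul(Add(Rational(1, 4), Rational(1, 4)), 1)) = Mul(-512, Mul(Rational(1, 2), 1)) = Mul(-512, Rational(1, 2)) = -256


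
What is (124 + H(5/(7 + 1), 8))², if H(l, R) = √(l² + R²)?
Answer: (992 + √4121)²/64 ≈ 17430.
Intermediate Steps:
H(l, R) = √(R² + l²)
(124 + H(5/(7 + 1), 8))² = (124 + √(8² + (5/(7 + 1))²))² = (124 + √(64 + (5/8)²))² = (124 + √(64 + 25/64))² = (124 + √(4121/64))² = (124 + √4121/8)²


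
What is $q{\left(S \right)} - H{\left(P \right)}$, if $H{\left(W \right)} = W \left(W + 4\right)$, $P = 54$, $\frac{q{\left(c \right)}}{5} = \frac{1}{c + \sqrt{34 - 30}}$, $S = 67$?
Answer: $- \frac{216103}{69} \approx -3131.9$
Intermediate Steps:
$q{\left(c \right)} = \frac{5}{2 + c}$ ($q{\left(c \right)} = \frac{5}{c + \sqrt{34 - 30}} = \frac{5}{c + \sqrt{4}} = \frac{5}{c + 2} = \frac{5}{2 + c}$)
$H{\left(W \right)} = W \left(4 + W\right)$
$q{\left(S \right)} - H{\left(P \right)} = \frac{5}{2 + 67} - 54 \left(4 + 54\right) = \frac{5}{69} - 54 \cdot 58 = 5 \cdot \frac{1}{69} - 3132 = \frac{5}{69} - 3132 = - \frac{216103}{69}$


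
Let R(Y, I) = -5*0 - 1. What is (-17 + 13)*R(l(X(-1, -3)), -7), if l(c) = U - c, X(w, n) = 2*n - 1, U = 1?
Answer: 4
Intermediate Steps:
X(w, n) = -1 + 2*n
l(c) = 1 - c
R(Y, I) = -1 (R(Y, I) = 0 - 1 = -1)
(-17 + 13)*R(l(X(-1, -3)), -7) = (-17 + 13)*(-1) = -4*(-1) = 4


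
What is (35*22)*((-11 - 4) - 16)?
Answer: -23870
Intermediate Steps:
(35*22)*((-11 - 4) - 16) = 770*(-15 - 16) = 770*(-31) = -23870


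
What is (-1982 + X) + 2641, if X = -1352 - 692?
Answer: -1385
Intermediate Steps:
X = -2044
(-1982 + X) + 2641 = (-1982 - 2044) + 2641 = -4026 + 2641 = -1385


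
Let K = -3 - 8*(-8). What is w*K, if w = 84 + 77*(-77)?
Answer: -356545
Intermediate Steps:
w = -5845 (w = 84 - 5929 = -5845)
K = 61 (K = -3 + 64 = 61)
w*K = -5845*61 = -356545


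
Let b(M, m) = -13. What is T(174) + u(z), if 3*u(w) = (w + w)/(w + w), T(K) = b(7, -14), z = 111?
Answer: -38/3 ≈ -12.667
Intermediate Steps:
T(K) = -13
u(w) = ⅓ (u(w) = ((w + w)/(w + w))/3 = ((2*w)/((2*w)))/3 = ((2*w)*(1/(2*w)))/3 = (⅓)*1 = ⅓)
T(174) + u(z) = -13 + ⅓ = -38/3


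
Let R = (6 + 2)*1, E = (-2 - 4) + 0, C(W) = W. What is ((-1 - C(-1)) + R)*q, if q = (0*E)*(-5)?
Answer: 0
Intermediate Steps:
E = -6 (E = -6 + 0 = -6)
R = 8 (R = 8*1 = 8)
q = 0 (q = (0*(-6))*(-5) = 0*(-5) = 0)
((-1 - C(-1)) + R)*q = ((-1 - 1*(-1)) + 8)*0 = ((-1 + 1) + 8)*0 = (0 + 8)*0 = 8*0 = 0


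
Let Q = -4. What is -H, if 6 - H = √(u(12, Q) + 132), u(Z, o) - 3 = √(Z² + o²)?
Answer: -6 + √(135 + 4*√10) ≈ 6.1511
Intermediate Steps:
u(Z, o) = 3 + √(Z² + o²)
H = 6 - √(135 + 4*√10) (H = 6 - √((3 + √(12² + (-4)²)) + 132) = 6 - √((3 + √(144 + 16)) + 132) = 6 - √((3 + √160) + 132) = 6 - √((3 + 4*√10) + 132) = 6 - √(135 + 4*√10) ≈ -6.1511)
-H = -(6 - √(135 + 4*√10)) = -6 + √(135 + 4*√10)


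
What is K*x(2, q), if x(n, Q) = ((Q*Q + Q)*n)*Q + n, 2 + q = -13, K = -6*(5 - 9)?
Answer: -151152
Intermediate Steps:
K = 24 (K = -6*(-4) = 24)
q = -15 (q = -2 - 13 = -15)
x(n, Q) = n + Q*n*(Q + Q²) (x(n, Q) = ((Q² + Q)*n)*Q + n = ((Q + Q²)*n)*Q + n = (n*(Q + Q²))*Q + n = Q*n*(Q + Q²) + n = n + Q*n*(Q + Q²))
K*x(2, q) = 24*(2*(1 + (-15)² + (-15)³)) = 24*(2*(1 + 225 - 3375)) = 24*(2*(-3149)) = 24*(-6298) = -151152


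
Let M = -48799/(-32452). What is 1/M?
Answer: 32452/48799 ≈ 0.66501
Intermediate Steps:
M = 48799/32452 (M = -48799*(-1/32452) = 48799/32452 ≈ 1.5037)
1/M = 1/(48799/32452) = 32452/48799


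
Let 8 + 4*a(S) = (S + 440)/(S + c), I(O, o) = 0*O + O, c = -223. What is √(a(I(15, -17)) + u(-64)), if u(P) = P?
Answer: I*√4259/8 ≈ 8.1576*I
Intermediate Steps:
I(O, o) = O (I(O, o) = 0 + O = O)
a(S) = -2 + (440 + S)/(4*(-223 + S)) (a(S) = -2 + ((S + 440)/(S - 223))/4 = -2 + ((440 + S)/(-223 + S))/4 = -2 + (440 + S)/(4*(-223 + S)))
√(a(I(15, -17)) + u(-64)) = √((2224 - 7*15)/(4*(-223 + 15)) - 64) = √((¼)*(2224 - 105)/(-208) - 64) = √((¼)*(-1/208)*2119 - 64) = √(-163/64 - 64) = √(-4259/64) = I*√4259/8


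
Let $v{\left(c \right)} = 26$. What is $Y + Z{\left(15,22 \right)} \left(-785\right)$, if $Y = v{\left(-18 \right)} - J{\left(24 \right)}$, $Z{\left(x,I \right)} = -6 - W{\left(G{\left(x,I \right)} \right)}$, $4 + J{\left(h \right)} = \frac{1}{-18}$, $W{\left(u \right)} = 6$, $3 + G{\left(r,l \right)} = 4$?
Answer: $\frac{170101}{18} \approx 9450.1$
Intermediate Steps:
$G{\left(r,l \right)} = 1$ ($G{\left(r,l \right)} = -3 + 4 = 1$)
$J{\left(h \right)} = - \frac{73}{18}$ ($J{\left(h \right)} = -4 + \frac{1}{-18} = -4 - \frac{1}{18} = - \frac{73}{18}$)
$Z{\left(x,I \right)} = -12$ ($Z{\left(x,I \right)} = -6 - 6 = -12$)
$Y = \frac{541}{18}$ ($Y = 26 - - \frac{73}{18} = 26 + \frac{73}{18} = \frac{541}{18} \approx 30.056$)
$Y + Z{\left(15,22 \right)} \left(-785\right) = \frac{541}{18} - -9420 = \frac{541}{18} + 9420 = \frac{170101}{18}$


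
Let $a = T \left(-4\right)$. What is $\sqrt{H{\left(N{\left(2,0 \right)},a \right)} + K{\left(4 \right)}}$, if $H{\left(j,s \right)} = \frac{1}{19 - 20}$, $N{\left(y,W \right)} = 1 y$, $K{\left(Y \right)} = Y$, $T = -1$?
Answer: $\sqrt{3} \approx 1.732$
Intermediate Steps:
$a = 4$ ($a = \left(-1\right) \left(-4\right) = 4$)
$N{\left(y,W \right)} = y$
$H{\left(j,s \right)} = -1$ ($H{\left(j,s \right)} = \frac{1}{-1} = -1$)
$\sqrt{H{\left(N{\left(2,0 \right)},a \right)} + K{\left(4 \right)}} = \sqrt{-1 + 4} = \sqrt{3}$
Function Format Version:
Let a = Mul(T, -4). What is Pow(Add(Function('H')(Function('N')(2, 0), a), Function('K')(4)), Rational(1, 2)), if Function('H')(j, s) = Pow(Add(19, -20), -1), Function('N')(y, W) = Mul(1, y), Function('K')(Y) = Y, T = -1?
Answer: Pow(3, Rational(1, 2)) ≈ 1.7320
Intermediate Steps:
a = 4 (a = Mul(-1, -4) = 4)
Function('N')(y, W) = y
Function('H')(j, s) = -1 (Function('H')(j, s) = Pow(-1, -1) = -1)
Pow(Add(Function('H')(Function('N')(2, 0), a), Function('K')(4)), Rational(1, 2)) = Pow(Add(-1, 4), Rational(1, 2)) = Pow(3, Rational(1, 2))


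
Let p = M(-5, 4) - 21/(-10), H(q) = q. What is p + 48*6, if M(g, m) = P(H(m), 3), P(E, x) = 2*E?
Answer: 2981/10 ≈ 298.10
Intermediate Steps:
M(g, m) = 2*m
p = 101/10 (p = 2*4 - 21/(-10) = 8 - 21*(-1)/10 = 8 - 1*(-21/10) = 8 + 21/10 = 101/10 ≈ 10.100)
p + 48*6 = 101/10 + 48*6 = 101/10 + 288 = 2981/10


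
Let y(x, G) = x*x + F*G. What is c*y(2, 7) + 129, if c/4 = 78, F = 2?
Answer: 5745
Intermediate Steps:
c = 312 (c = 4*78 = 312)
y(x, G) = x² + 2*G (y(x, G) = x*x + 2*G = x² + 2*G)
c*y(2, 7) + 129 = 312*(2² + 2*7) + 129 = 312*(4 + 14) + 129 = 312*18 + 129 = 5616 + 129 = 5745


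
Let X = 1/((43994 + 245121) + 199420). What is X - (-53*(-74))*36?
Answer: -68977233719/488535 ≈ -1.4119e+5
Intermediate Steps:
X = 1/488535 (X = 1/(289115 + 199420) = 1/488535 ≈ 2.0469e-6)
X - (-53*(-74))*36 = 1/488535 - (-53*(-74))*36 = 1/488535 - 3922*36 = 1/488535 - 1*141192 = 1/488535 - 141192 = -68977233719/488535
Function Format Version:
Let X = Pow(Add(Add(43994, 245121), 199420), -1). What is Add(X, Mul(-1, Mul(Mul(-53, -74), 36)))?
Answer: Rational(-68977233719, 488535) ≈ -1.4119e+5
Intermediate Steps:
X = Rational(1, 488535) (X = Pow(Add(289115, 199420), -1) = Pow(488535, -1) = Rational(1, 488535) ≈ 2.0469e-6)
Add(X, Mul(-1, Mul(Mul(-53, -74), 36))) = Add(Rational(1, 488535), Mul(-1, Mul(Mul(-53, -74), 36))) = Add(Rational(1, 488535), Mul(-1, Mul(3922, 36))) = Add(Rational(1, 488535), Mul(-1, 141192)) = Add(Rational(1, 488535), -141192) = Rational(-68977233719, 488535)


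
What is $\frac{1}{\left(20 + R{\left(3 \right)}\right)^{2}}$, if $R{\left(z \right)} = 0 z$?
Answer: $\frac{1}{400} \approx 0.0025$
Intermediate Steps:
$R{\left(z \right)} = 0$
$\frac{1}{\left(20 + R{\left(3 \right)}\right)^{2}} = \frac{1}{\left(20 + 0\right)^{2}} = \frac{1}{20^{2}} = \frac{1}{400}$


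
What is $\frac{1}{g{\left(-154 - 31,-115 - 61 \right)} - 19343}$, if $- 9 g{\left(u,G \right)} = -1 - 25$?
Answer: $- \frac{9}{174061} \approx -5.1706 \cdot 10^{-5}$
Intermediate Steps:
$g{\left(u,G \right)} = \frac{26}{9}$ ($g{\left(u,G \right)} = - \frac{-1 - 25}{9} = \left(- \frac{1}{9}\right) \left(-26\right) = \frac{26}{9}$)
$\frac{1}{g{\left(-154 - 31,-115 - 61 \right)} - 19343} = \frac{1}{\frac{26}{9} - 19343} = \frac{1}{- \frac{174061}{9}} = - \frac{9}{174061}$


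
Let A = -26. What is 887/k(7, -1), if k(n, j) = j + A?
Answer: -887/27 ≈ -32.852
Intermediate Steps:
k(n, j) = -26 + j (k(n, j) = j - 26 = -26 + j)
887/k(7, -1) = 887/(-26 - 1) = 887/(-27) = 887*(-1/27) = -887/27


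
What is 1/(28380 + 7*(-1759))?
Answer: 1/16067 ≈ 6.2239e-5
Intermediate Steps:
1/(28380 + 7*(-1759)) = 1/(28380 - 12313) = 1/16067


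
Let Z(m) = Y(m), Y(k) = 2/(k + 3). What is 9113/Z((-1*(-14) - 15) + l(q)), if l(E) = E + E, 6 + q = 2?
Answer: -27339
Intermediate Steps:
q = -4 (q = -6 + 2 = -4)
l(E) = 2*E
Y(k) = 2/(3 + k)
Z(m) = 2/(3 + m)
9113/Z((-1*(-14) - 15) + l(q)) = 9113/((2/(3 + ((-1*(-14) - 15) + 2*(-4))))) = 9113/((2/(3 + ((14 - 15) - 8)))) = 9113/((2/(3 + (-1 - 8)))) = 9113/((2/(3 - 9))) = 9113/((2/(-6))) = 9113/((2*(-⅙))) = 9113/(-⅓) = 9113*(-3) = -27339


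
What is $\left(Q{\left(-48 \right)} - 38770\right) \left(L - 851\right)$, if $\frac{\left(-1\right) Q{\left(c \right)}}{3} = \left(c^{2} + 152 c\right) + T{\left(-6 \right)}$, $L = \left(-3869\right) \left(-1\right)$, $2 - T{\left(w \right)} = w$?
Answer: $-71882724$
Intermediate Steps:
$T{\left(w \right)} = 2 - w$
$L = 3869$
$Q{\left(c \right)} = -24 - 456 c - 3 c^{2}$ ($Q{\left(c \right)} = - 3 \left(\left(c^{2} + 152 c\right) + \left(2 - -6\right)\right) = - 3 \left(\left(c^{2} + 152 c\right) + \left(2 + 6\right)\right) = - 3 \left(\left(c^{2} + 152 c\right) + 8\right) = - 3 \left(8 + c^{2} + 152 c\right) = -24 - 456 c - 3 c^{2}$)
$\left(Q{\left(-48 \right)} - 38770\right) \left(L - 851\right) = \left(\left(-24 - -21888 - 3 \left(-48\right)^{2}\right) - 38770\right) \left(3869 - 851\right) = \left(\left(-24 + 21888 - 6912\right) - 38770\right) 3018 = \left(14952 - 38770\right) 3018 = \left(-23818\right) 3018 = -71882724$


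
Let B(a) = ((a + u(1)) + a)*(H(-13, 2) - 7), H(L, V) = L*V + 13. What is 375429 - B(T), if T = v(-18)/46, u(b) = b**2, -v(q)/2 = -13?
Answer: 8635847/23 ≈ 3.7547e+5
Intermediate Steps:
H(L, V) = 13 + L*V
v(q) = 26 (v(q) = -2*(-13) = 26)
T = 13/23 (T = 26/46 = 26*(1/46) = 13/23 ≈ 0.56522)
B(a) = -20 - 40*a (B(a) = ((a + 1**2) + a)*((13 - 13*2) - 7) = ((a + 1) + a)*((13 - 26) - 7) = ((1 + a) + a)*(-13 - 7) = (1 + 2*a)*(-20) = -20 - 40*a)
375429 - B(T) = 375429 - (-20 - 40*13/23) = 375429 - (-20 - 520/23) = 375429 - 1*(-980/23) = 375429 + 980/23 = 8635847/23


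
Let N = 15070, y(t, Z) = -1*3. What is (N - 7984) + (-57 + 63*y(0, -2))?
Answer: 6840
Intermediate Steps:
y(t, Z) = -3
(N - 7984) + (-57 + 63*y(0, -2)) = (15070 - 7984) + (-57 + 63*(-3)) = 7086 + (-57 - 189) = 7086 - 246 = 6840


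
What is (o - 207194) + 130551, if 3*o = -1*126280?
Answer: -356209/3 ≈ -1.1874e+5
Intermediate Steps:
o = -126280/3 (o = (-1*126280)/3 = (⅓)*(-126280) = -126280/3 ≈ -42093.)
(o - 207194) + 130551 = (-126280/3 - 207194) + 130551 = -747862/3 + 130551 = -356209/3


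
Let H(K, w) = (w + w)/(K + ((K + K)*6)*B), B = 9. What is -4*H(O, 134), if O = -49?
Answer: 1072/5341 ≈ 0.20071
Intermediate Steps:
H(K, w) = 2*w/(109*K) (H(K, w) = (w + w)/(K + ((K + K)*6)*9) = (2*w)/(K + ((2*K)*6)*9) = (2*w)/(K + (12*K)*9) = (2*w)/(K + 108*K) = (2*w)/((109*K)) = (2*w)*(1/(109*K)) = 2*w/(109*K))
-4*H(O, 134) = -8*134/(109*(-49)) = -8*134*(-1)/(109*49) = -4*(-268/5341) = 1072/5341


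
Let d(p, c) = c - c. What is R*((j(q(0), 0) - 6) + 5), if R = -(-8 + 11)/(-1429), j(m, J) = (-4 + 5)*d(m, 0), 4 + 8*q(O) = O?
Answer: -3/1429 ≈ -0.0020994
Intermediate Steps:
q(O) = -½ + O/8
d(p, c) = 0
j(m, J) = 0 (j(m, J) = (-4 + 5)*0 = 1*0 = 0)
R = 3/1429 (R = -1*3*(-1/1429) = -3*(-1/1429) = 3/1429 ≈ 0.0020994)
R*((j(q(0), 0) - 6) + 5) = 3*((0 - 6) + 5)/1429 = 3*(-6 + 5)/1429 = (3/1429)*(-1) = -3/1429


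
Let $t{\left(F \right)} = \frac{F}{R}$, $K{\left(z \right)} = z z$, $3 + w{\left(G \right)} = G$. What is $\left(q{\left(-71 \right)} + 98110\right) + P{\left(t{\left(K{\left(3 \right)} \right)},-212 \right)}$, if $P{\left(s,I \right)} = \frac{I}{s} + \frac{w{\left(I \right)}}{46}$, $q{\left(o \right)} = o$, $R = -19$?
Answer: $\frac{40771499}{414} \approx 98482.0$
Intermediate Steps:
$w{\left(G \right)} = -3 + G$
$K{\left(z \right)} = z^{2}$
$t{\left(F \right)} = - \frac{F}{19}$ ($t{\left(F \right)} = \frac{F}{-19} = F \left(- \frac{1}{19}\right) = - \frac{F}{19}$)
$P{\left(s,I \right)} = - \frac{3}{46} + \frac{I}{46} + \frac{I}{s}$ ($P{\left(s,I \right)} = \frac{I}{s} + \frac{-3 + I}{46} = \frac{I}{s} + \left(-3 + I\right) \frac{1}{46} = \frac{I}{s} + \left(- \frac{3}{46} + \frac{I}{46}\right) = - \frac{3}{46} + \frac{I}{46} + \frac{I}{s}$)
$\left(q{\left(-71 \right)} + 98110\right) + P{\left(t{\left(K{\left(3 \right)} \right)},-212 \right)} = \left(-71 + 98110\right) + \frac{-212 + \frac{- \frac{3^{2}}{19} \left(-3 - 212\right)}{46}}{\left(- \frac{1}{19}\right) 3^{2}} = 98039 + \frac{-212 + \frac{1}{46} \left(\left(- \frac{1}{19}\right) 9\right) \left(-215\right)}{\left(- \frac{1}{19}\right) 9} = 98039 + \frac{-212 + \frac{1}{46} \left(- \frac{9}{19}\right) \left(-215\right)}{- \frac{9}{19}} = 98039 - \frac{19 \left(-212 + \frac{1935}{874}\right)}{9} = 98039 - - \frac{183353}{414} = 98039 + \frac{183353}{414} = \frac{40771499}{414}$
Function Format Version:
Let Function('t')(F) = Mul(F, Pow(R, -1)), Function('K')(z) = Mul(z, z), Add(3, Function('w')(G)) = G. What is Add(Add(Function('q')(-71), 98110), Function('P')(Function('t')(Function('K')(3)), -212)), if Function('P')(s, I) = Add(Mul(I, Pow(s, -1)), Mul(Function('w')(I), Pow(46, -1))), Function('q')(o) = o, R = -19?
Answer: Rational(40771499, 414) ≈ 98482.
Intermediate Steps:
Function('w')(G) = Add(-3, G)
Function('K')(z) = Pow(z, 2)
Function('t')(F) = Mul(Rational(-1, 19), F) (Function('t')(F) = Mul(F, Pow(-19, -1)) = Mul(F, Rational(-1, 19)) = Mul(Rational(-1, 19), F))
Function('P')(s, I) = Add(Rational(-3, 46), Mul(Rational(1, 46), I), Mul(I, Pow(s, -1))) (Function('P')(s, I) = Add(Mul(I, Pow(s, -1)), Mul(Add(-3, I), Pow(46, -1))) = Add(Mul(I, Pow(s, -1)), Mul(Add(-3, I), Rational(1, 46))) = Add(Mul(I, Pow(s, -1)), Add(Rational(-3, 46), Mul(Rational(1, 46), I))) = Add(Rational(-3, 46), Mul(Rational(1, 46), I), Mul(I, Pow(s, -1))))
Add(Add(Function('q')(-71), 98110), Function('P')(Function('t')(Function('K')(3)), -212)) = Add(Add(-71, 98110), Mul(Pow(Mul(Rational(-1, 19), Pow(3, 2)), -1), Add(-212, Mul(Rational(1, 46), Mul(Rational(-1, 19), Pow(3, 2)), Add(-3, -212))))) = Add(98039, Mul(Pow(Mul(Rational(-1, 19), 9), -1), Add(-212, Mul(Rational(1, 46), Mul(Rational(-1, 19), 9), -215)))) = Add(98039, Mul(Pow(Rational(-9, 19), -1), Add(-212, Mul(Rational(1, 46), Rational(-9, 19), -215)))) = Add(98039, Mul(Rational(-19, 9), Add(-212, Rational(1935, 874)))) = Add(98039, Mul(Rational(-19, 9), Rational(-183353, 874))) = Add(98039, Rational(183353, 414)) = Rational(40771499, 414)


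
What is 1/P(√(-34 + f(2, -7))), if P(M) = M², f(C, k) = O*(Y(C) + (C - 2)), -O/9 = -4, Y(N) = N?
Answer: 1/38 ≈ 0.026316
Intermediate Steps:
O = 36 (O = -9*(-4) = 36)
f(C, k) = -72 + 72*C (f(C, k) = 36*(C + (C - 2)) = 36*(C + (-2 + C)) = 36*(-2 + 2*C) = -72 + 72*C)
1/P(√(-34 + f(2, -7))) = 1/((√(-34 + (-72 + 72*2)))²) = 1/((√(-34 + (-72 + 144)))²) = 1/((√(-34 + 72))²) = 1/((√38)²) = 1/38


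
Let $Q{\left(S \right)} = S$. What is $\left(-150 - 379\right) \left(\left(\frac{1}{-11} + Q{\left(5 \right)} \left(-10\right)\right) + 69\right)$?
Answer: $- \frac{110032}{11} \approx -10003.0$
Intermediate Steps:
$\left(-150 - 379\right) \left(\left(\frac{1}{-11} + Q{\left(5 \right)} \left(-10\right)\right) + 69\right) = \left(-150 - 379\right) \left(\left(\frac{1}{-11} + 5 \left(-10\right)\right) + 69\right) = - 529 \left(\left(- \frac{1}{11} - 50\right) + 69\right) = - 529 \left(- \frac{551}{11} + 69\right) = \left(-529\right) \frac{208}{11} = - \frac{110032}{11}$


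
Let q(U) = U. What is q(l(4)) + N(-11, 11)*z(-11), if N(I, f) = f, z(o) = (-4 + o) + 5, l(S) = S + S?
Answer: -102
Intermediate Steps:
l(S) = 2*S
z(o) = 1 + o
q(l(4)) + N(-11, 11)*z(-11) = 2*4 + 11*(1 - 11) = 8 + 11*(-10) = 8 - 110 = -102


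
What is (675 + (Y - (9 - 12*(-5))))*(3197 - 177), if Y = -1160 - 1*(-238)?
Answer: -954320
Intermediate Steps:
Y = -922 (Y = -1160 + 238 = -922)
(675 + (Y - (9 - 12*(-5))))*(3197 - 177) = (675 + (-922 - (9 - 12*(-5))))*(3197 - 177) = (675 + (-922 - (9 + 60)))*3020 = (675 + (-922 - 1*69))*3020 = (675 + (-922 - 69))*3020 = (675 - 991)*3020 = -316*3020 = -954320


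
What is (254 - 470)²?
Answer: 46656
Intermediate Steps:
(254 - 470)² = (-216)² = 46656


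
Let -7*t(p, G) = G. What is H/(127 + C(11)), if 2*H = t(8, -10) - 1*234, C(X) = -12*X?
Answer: 814/35 ≈ 23.257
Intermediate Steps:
t(p, G) = -G/7
H = -814/7 (H = (-⅐*(-10) - 1*234)/2 = (10/7 - 234)/2 = (½)*(-1628/7) = -814/7 ≈ -116.29)
H/(127 + C(11)) = -814/(7*(127 - 12*11)) = -814/(7*(127 - 132)) = -814/7/(-5) = -814/7*(-⅕) = 814/35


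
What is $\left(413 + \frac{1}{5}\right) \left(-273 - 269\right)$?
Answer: $- \frac{1119772}{5} \approx -2.2395 \cdot 10^{5}$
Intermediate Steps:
$\left(413 + \frac{1}{5}\right) \left(-273 - 269\right) = \left(413 + \frac{1}{5}\right) \left(-542\right) = \frac{2066}{5} \left(-542\right) = - \frac{1119772}{5}$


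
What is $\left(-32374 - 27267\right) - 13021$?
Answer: $-72662$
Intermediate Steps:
$\left(-32374 - 27267\right) - 13021 = -59641 + \left(-16559 + 3538\right) = -59641 - 13021 = -72662$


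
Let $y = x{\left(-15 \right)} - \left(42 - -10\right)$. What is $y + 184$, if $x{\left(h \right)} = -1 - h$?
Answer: $146$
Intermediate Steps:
$y = -38$ ($y = \left(-1 - -15\right) - \left(42 - -10\right) = \left(-1 + 15\right) - \left(42 + 10\right) = 14 - 52 = -38$)
$y + 184 = -38 + 184 = 146$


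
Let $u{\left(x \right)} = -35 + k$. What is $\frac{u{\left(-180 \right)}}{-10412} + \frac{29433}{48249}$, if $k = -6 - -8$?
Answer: $\frac{102682871}{167456196} \approx 0.61319$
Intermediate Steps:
$k = 2$ ($k = -6 + 8 = 2$)
$u{\left(x \right)} = -33$ ($u{\left(x \right)} = -35 + 2 = -33$)
$\frac{u{\left(-180 \right)}}{-10412} + \frac{29433}{48249} = - \frac{33}{-10412} + \frac{29433}{48249} = \left(-33\right) \left(- \frac{1}{10412}\right) + 29433 \cdot \frac{1}{48249} = \frac{33}{10412} + \frac{9811}{16083} = \frac{102682871}{167456196}$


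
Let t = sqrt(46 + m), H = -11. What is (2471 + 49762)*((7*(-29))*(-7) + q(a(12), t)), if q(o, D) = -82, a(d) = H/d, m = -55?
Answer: 69939987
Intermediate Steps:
t = 3*I (t = sqrt(46 - 55) = sqrt(-9) = 3*I ≈ 3.0*I)
a(d) = -11/d
(2471 + 49762)*((7*(-29))*(-7) + q(a(12), t)) = (2471 + 49762)*((7*(-29))*(-7) - 82) = 52233*(-203*(-7) - 82) = 52233*(1421 - 82) = 52233*1339 = 69939987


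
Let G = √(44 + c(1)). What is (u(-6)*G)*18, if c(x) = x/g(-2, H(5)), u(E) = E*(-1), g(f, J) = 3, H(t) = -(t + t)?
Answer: 36*√399 ≈ 719.10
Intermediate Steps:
H(t) = -2*t
u(E) = -E
c(x) = x/3
G = √399/3 (G = √(44 + (⅓)*1) = √(44 + ⅓) = √(133/3) = √399/3 ≈ 6.6583)
(u(-6)*G)*18 = ((-1*(-6))*(√399/3))*18 = (6*(√399/3))*18 = (2*√399)*18 = 36*√399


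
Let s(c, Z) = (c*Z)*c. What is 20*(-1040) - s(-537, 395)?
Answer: -113926555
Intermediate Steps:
s(c, Z) = Z*c**2 (s(c, Z) = (Z*c)*c = Z*c**2)
20*(-1040) - s(-537, 395) = 20*(-1040) - 395*(-537)**2 = -20800 - 395*288369 = -20800 - 1*113905755 = -20800 - 113905755 = -113926555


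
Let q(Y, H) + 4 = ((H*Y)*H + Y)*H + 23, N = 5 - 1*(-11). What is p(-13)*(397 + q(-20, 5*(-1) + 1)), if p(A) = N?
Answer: 28416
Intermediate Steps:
N = 16 (N = 5 + 11 = 16)
p(A) = 16
q(Y, H) = 19 + H*(Y + Y*H**2) (q(Y, H) = -4 + (((H*Y)*H + Y)*H + 23) = -4 + ((Y*H**2 + Y)*H + 23) = -4 + ((Y + Y*H**2)*H + 23) = -4 + (H*(Y + Y*H**2) + 23) = -4 + (23 + H*(Y + Y*H**2)) = 19 + H*(Y + Y*H**2))
p(-13)*(397 + q(-20, 5*(-1) + 1)) = 16*(397 + (19 + (5*(-1) + 1)*(-20) - 20*(5*(-1) + 1)**3)) = 16*(397 + (19 + (-5 + 1)*(-20) - 20*(-5 + 1)**3)) = 16*(397 + (19 - 4*(-20) - 20*(-4)**3)) = 16*(397 + (19 + 80 - 20*(-64))) = 16*(397 + (19 + 80 + 1280)) = 16*(397 + 1379) = 16*1776 = 28416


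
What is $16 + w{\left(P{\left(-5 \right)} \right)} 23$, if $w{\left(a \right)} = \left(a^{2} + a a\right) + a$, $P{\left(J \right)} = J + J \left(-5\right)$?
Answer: $18876$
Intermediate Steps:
$P{\left(J \right)} = - 4 J$ ($P{\left(J \right)} = J - 5 J = - 4 J$)
$w{\left(a \right)} = a + 2 a^{2}$ ($w{\left(a \right)} = \left(a^{2} + a^{2}\right) + a = 2 a^{2} + a = a + 2 a^{2}$)
$16 + w{\left(P{\left(-5 \right)} \right)} 23 = 16 + \left(-4\right) \left(-5\right) \left(1 + 2 \left(\left(-4\right) \left(-5\right)\right)\right) 23 = 16 + 20 \left(1 + 2 \cdot 20\right) 23 = 16 + 20 \left(1 + 40\right) 23 = 16 + 20 \cdot 41 \cdot 23 = 16 + 820 \cdot 23 = 16 + 18860 = 18876$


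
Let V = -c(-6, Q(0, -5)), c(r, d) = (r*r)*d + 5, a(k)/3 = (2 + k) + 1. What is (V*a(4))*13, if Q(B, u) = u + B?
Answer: 47775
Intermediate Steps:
a(k) = 9 + 3*k (a(k) = 3*((2 + k) + 1) = 3*(3 + k) = 9 + 3*k)
Q(B, u) = B + u
c(r, d) = 5 + d*r² (c(r, d) = r²*d + 5 = d*r² + 5 = 5 + d*r²)
V = 175 (V = -(5 + (0 - 5)*(-6)²) = -(5 - 5*36) = -(5 - 180) = -1*(-175) = 175)
(V*a(4))*13 = (175*(9 + 3*4))*13 = (175*(9 + 12))*13 = (175*21)*13 = 3675*13 = 47775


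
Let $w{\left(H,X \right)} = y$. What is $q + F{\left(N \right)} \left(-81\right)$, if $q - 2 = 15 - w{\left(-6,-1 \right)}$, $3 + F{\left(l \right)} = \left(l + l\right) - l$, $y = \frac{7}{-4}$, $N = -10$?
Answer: $\frac{4287}{4} \approx 1071.8$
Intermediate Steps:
$y = - \frac{7}{4}$ ($y = 7 \left(- \frac{1}{4}\right) = - \frac{7}{4} \approx -1.75$)
$w{\left(H,X \right)} = - \frac{7}{4}$
$F{\left(l \right)} = -3 + l$ ($F{\left(l \right)} = -3 + \left(\left(l + l\right) - l\right) = -3 + \left(2 l - l\right) = -3 + l$)
$q = \frac{75}{4}$ ($q = 2 + \left(15 - - \frac{7}{4}\right) = 2 + \left(15 + \frac{7}{4}\right) = 2 + \frac{67}{4} = \frac{75}{4} \approx 18.75$)
$q + F{\left(N \right)} \left(-81\right) = \frac{75}{4} + \left(-3 - 10\right) \left(-81\right) = \frac{75}{4} - -1053 = \frac{75}{4} + 1053 = \frac{4287}{4}$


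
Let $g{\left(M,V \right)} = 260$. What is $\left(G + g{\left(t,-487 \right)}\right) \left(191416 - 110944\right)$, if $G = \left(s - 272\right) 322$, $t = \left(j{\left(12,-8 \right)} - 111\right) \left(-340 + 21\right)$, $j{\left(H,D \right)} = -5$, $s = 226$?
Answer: $-1171028544$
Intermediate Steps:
$t = 37004$ ($t = \left(-5 - 111\right) \left(-340 + 21\right) = \left(-116\right) \left(-319\right) = 37004$)
$G = -14812$ ($G = \left(226 - 272\right) 322 = \left(-46\right) 322 = -14812$)
$\left(G + g{\left(t,-487 \right)}\right) \left(191416 - 110944\right) = \left(-14812 + 260\right) \left(191416 - 110944\right) = \left(-14552\right) 80472 = -1171028544$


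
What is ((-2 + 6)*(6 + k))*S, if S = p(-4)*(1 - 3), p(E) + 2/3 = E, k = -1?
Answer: 560/3 ≈ 186.67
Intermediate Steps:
p(E) = -2/3 + E
S = 28/3 (S = (-2/3 - 4)*(1 - 3) = -14/3*(-2) = 28/3 ≈ 9.3333)
((-2 + 6)*(6 + k))*S = ((-2 + 6)*(6 - 1))*(28/3) = (4*5)*(28/3) = 20*(28/3) = 560/3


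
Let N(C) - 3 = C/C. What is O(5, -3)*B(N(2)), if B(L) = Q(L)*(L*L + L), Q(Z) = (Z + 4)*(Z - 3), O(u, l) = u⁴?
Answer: 100000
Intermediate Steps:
Q(Z) = (-3 + Z)*(4 + Z) (Q(Z) = (4 + Z)*(-3 + Z) = (-3 + Z)*(4 + Z))
N(C) = 4 (N(C) = 3 + C/C = 3 + 1 = 4)
B(L) = (L + L²)*(-12 + L + L²) (B(L) = (-12 + L + L²)*(L*L + L) = (-12 + L + L²)*(L² + L) = (-12 + L + L²)*(L + L²) = (L + L²)*(-12 + L + L²))
O(5, -3)*B(N(2)) = 5⁴*(4*(1 + 4)*(-12 + 4 + 4²)) = 625*(4*5*(-12 + 4 + 16)) = 625*(4*5*8) = 625*160 = 100000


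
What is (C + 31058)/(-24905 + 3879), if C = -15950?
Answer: -7554/10513 ≈ -0.71854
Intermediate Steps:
(C + 31058)/(-24905 + 3879) = (-15950 + 31058)/(-24905 + 3879) = 15108/(-21026) = 15108*(-1/21026) = -7554/10513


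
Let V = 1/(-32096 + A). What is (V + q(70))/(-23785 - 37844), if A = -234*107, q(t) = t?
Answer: -3999379/3521111286 ≈ -0.0011358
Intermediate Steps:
A = -25038
V = -1/57134 (V = 1/(-32096 - 25038) = 1/(-57134) = -1/57134 ≈ -1.7503e-5)
(V + q(70))/(-23785 - 37844) = (-1/57134 + 70)/(-23785 - 37844) = (3999379/57134)/(-61629) = (3999379/57134)*(-1/61629) = -3999379/3521111286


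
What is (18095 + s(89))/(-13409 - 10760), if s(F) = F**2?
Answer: -26016/24169 ≈ -1.0764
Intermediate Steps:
(18095 + s(89))/(-13409 - 10760) = (18095 + 89**2)/(-13409 - 10760) = (18095 + 7921)/(-24169) = 26016*(-1/24169) = -26016/24169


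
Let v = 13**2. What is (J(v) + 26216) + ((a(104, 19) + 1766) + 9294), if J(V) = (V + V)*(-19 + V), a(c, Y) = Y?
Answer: 87995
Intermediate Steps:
v = 169
J(V) = 2*V*(-19 + V) (J(V) = (2*V)*(-19 + V) = 2*V*(-19 + V))
(J(v) + 26216) + ((a(104, 19) + 1766) + 9294) = (2*169*(-19 + 169) + 26216) + ((19 + 1766) + 9294) = (2*169*150 + 26216) + (1785 + 9294) = (50700 + 26216) + 11079 = 76916 + 11079 = 87995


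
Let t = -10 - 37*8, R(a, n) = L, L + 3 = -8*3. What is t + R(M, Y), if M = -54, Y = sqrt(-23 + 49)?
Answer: -333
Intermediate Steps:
L = -27 (L = -3 - 8*3 = -3 - 24 = -27)
Y = sqrt(26) ≈ 5.0990
R(a, n) = -27
t = -306 (t = -10 - 296 = -306)
t + R(M, Y) = -306 - 27 = -333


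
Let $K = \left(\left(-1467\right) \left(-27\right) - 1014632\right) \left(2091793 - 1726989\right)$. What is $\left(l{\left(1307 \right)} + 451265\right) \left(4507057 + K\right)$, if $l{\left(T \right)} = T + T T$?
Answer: $-768577631889800135$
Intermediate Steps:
$l{\left(T \right)} = T + T^{2}$
$K = -355692290492$ ($K = \left(39609 - 1014632\right) 364804 = \left(-975023\right) 364804 = -355692290492$)
$\left(l{\left(1307 \right)} + 451265\right) \left(4507057 + K\right) = \left(1307 \left(1 + 1307\right) + 451265\right) \left(4507057 - 355692290492\right) = \left(1307 \cdot 1308 + 451265\right) \left(-355687783435\right) = \left(1709556 + 451265\right) \left(-355687783435\right) = 2160821 \left(-355687783435\right) = -768577631889800135$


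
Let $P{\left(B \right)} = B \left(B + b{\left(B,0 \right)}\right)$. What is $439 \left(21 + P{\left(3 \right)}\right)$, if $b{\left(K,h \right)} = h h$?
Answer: $13170$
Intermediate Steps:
$b{\left(K,h \right)} = h^{2}$
$P{\left(B \right)} = B^{2}$ ($P{\left(B \right)} = B \left(B + 0^{2}\right) = B \left(B + 0\right) = B B = B^{2}$)
$439 \left(21 + P{\left(3 \right)}\right) = 439 \left(21 + 3^{2}\right) = 439 \left(21 + 9\right) = 439 \cdot 30 = 13170$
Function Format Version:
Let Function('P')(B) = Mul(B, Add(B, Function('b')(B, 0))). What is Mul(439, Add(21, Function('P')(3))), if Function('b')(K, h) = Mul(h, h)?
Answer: 13170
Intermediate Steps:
Function('b')(K, h) = Pow(h, 2)
Function('P')(B) = Pow(B, 2) (Function('P')(B) = Mul(B, Add(B, Pow(0, 2))) = Mul(B, Add(B, 0)) = Mul(B, B) = Pow(B, 2))
Mul(439, Add(21, Function('P')(3))) = Mul(439, Add(21, Pow(3, 2))) = Mul(439, Add(21, 9)) = Mul(439, 30) = 13170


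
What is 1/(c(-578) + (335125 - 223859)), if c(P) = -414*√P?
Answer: 55633/6239594822 + 3519*I*√2/6239594822 ≈ 8.9161e-6 + 7.9759e-7*I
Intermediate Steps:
1/(c(-578) + (335125 - 223859)) = 1/(-7038*I*√2 + (335125 - 223859)) = 1/(-7038*I*√2 + 111266) = 1/(111266 - 7038*I*√2)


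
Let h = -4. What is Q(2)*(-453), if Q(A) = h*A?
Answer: 3624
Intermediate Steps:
Q(A) = -4*A
Q(2)*(-453) = -4*2*(-453) = -8*(-453) = 3624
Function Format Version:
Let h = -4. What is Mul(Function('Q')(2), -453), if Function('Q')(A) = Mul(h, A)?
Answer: 3624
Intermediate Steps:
Function('Q')(A) = Mul(-4, A)
Mul(Function('Q')(2), -453) = Mul(Mul(-4, 2), -453) = Mul(-8, -453) = 3624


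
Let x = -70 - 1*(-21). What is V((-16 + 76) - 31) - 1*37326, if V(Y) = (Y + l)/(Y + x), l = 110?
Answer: -746659/20 ≈ -37333.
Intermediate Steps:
x = -49 (x = -70 + 21 = -49)
V(Y) = (110 + Y)/(-49 + Y) (V(Y) = (Y + 110)/(Y - 49) = (110 + Y)/(-49 + Y))
V((-16 + 76) - 31) - 1*37326 = (110 + ((-16 + 76) - 31))/(-49 + ((-16 + 76) - 31)) - 1*37326 = (110 + (60 - 31))/(-49 + (60 - 31)) - 37326 = (110 + 29)/(-49 + 29) - 37326 = 139/(-20) - 37326 = -1/20*139 - 37326 = -139/20 - 37326 = -746659/20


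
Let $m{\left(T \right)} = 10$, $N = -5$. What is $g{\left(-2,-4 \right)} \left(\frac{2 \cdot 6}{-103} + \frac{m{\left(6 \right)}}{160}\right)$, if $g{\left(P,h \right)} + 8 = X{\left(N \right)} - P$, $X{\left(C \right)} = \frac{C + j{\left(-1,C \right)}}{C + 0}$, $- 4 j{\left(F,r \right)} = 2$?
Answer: $\frac{4361}{16480} \approx 0.26462$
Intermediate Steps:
$j{\left(F,r \right)} = - \frac{1}{2}$ ($j{\left(F,r \right)} = \left(- \frac{1}{4}\right) 2 = - \frac{1}{2}$)
$X{\left(C \right)} = \frac{- \frac{1}{2} + C}{C}$ ($X{\left(C \right)} = \frac{C - \frac{1}{2}}{C + 0} = \frac{- \frac{1}{2} + C}{C}$)
$g{\left(P,h \right)} = - \frac{69}{10} - P$ ($g{\left(P,h \right)} = -8 - \left(P - \frac{- \frac{1}{2} - 5}{-5}\right) = -8 - \left(- \frac{11}{10} + P\right) = - \frac{69}{10} - P$)
$g{\left(-2,-4 \right)} \left(\frac{2 \cdot 6}{-103} + \frac{m{\left(6 \right)}}{160}\right) = \left(- \frac{69}{10} - -2\right) \left(\frac{2 \cdot 6}{-103} + \frac{10}{160}\right) = \left(- \frac{69}{10} + 2\right) \left(12 \left(- \frac{1}{103}\right) + 10 \cdot \frac{1}{160}\right) = - \frac{49 \left(- \frac{12}{103} + \frac{1}{16}\right)}{10} = \left(- \frac{49}{10}\right) \left(- \frac{89}{1648}\right) = \frac{4361}{16480}$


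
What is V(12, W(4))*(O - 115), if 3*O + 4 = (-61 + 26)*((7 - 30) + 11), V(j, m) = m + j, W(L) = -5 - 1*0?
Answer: 497/3 ≈ 165.67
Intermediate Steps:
W(L) = -5 (W(L) = -5 + 0 = -5)
V(j, m) = j + m
O = 416/3 (O = -4/3 + ((-61 + 26)*((7 - 30) + 11))/3 = -4/3 + (-35*(-23 + 11))/3 = -4/3 + (-35*(-12))/3 = -4/3 + (1/3)*420 = -4/3 + 140 = 416/3 ≈ 138.67)
V(12, W(4))*(O - 115) = (12 - 5)*(416/3 - 115) = 7*(71/3) = 497/3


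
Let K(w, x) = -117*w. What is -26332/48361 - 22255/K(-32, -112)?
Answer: -1174861063/181063584 ≈ -6.4887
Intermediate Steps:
-26332/48361 - 22255/K(-32, -112) = -26332/48361 - 22255/((-117*(-32))) = -26332*1/48361 - 22255/3744 = -26332/48361 - 22255*1/3744 = -26332/48361 - 22255/3744 = -1174861063/181063584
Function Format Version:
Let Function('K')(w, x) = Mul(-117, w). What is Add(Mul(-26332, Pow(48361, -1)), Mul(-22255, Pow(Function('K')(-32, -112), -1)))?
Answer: Rational(-1174861063, 181063584) ≈ -6.4887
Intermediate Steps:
Add(Mul(-26332, Pow(48361, -1)), Mul(-22255, Pow(Function('K')(-32, -112), -1))) = Add(Mul(-26332, Pow(48361, -1)), Mul(-22255, Pow(Mul(-117, -32), -1))) = Add(Mul(-26332, Rational(1, 48361)), Mul(-22255, Pow(3744, -1))) = Add(Rational(-26332, 48361), Mul(-22255, Rational(1, 3744))) = Add(Rational(-26332, 48361), Rational(-22255, 3744)) = Rational(-1174861063, 181063584)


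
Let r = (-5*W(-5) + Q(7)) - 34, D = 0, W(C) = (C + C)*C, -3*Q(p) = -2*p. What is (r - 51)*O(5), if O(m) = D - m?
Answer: 4955/3 ≈ 1651.7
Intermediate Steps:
Q(p) = 2*p/3 (Q(p) = -(-2)*p/3 = 2*p/3)
W(C) = 2*C**2 (W(C) = (2*C)*C = 2*C**2)
O(m) = -m (O(m) = 0 - m = -m)
r = -838/3 (r = (-10*(-5)**2 + (2/3)*7) - 34 = (-10*25 + 14/3) - 34 = (-5*50 + 14/3) - 34 = (-250 + 14/3) - 34 = -736/3 - 34 = -838/3 ≈ -279.33)
(r - 51)*O(5) = (-838/3 - 51)*(-1*5) = -991/3*(-5) = 4955/3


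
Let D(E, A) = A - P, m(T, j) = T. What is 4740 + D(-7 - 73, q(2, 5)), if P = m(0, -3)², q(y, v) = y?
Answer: 4742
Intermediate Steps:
P = 0 (P = 0² = 0)
D(E, A) = A (D(E, A) = A - 1*0 = A + 0 = A)
4740 + D(-7 - 73, q(2, 5)) = 4740 + 2 = 4742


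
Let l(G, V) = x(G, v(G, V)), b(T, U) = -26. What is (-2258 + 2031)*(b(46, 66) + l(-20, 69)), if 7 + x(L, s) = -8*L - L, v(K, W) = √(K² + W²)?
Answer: -33369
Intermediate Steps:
x(L, s) = -7 - 9*L (x(L, s) = -7 + (-8*L - L) = -7 - 9*L)
l(G, V) = -7 - 9*G
(-2258 + 2031)*(b(46, 66) + l(-20, 69)) = (-2258 + 2031)*(-26 + (-7 - 9*(-20))) = -227*(-26 + (-7 + 180)) = -227*(-26 + 173) = -227*147 = -33369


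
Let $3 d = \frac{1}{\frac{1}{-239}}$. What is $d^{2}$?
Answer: $\frac{57121}{9} \approx 6346.8$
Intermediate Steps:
$d = - \frac{239}{3}$ ($d = \frac{1}{3 \frac{1}{-239}} = \frac{1}{3 \left(- \frac{1}{239}\right)} = \frac{1}{3} \left(-239\right) = - \frac{239}{3} \approx -79.667$)
$d^{2} = \left(- \frac{239}{3}\right)^{2} = \frac{57121}{9}$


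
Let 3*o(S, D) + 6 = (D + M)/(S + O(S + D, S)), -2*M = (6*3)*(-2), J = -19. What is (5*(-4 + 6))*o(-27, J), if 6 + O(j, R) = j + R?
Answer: -3175/159 ≈ -19.969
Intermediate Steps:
O(j, R) = -6 + R + j (O(j, R) = -6 + (j + R) = -6 + (R + j) = -6 + R + j)
M = 18 (M = -6*3*(-2)/2 = -9*(-2) = -½*(-36) = 18)
o(S, D) = -2 + (18 + D)/(3*(-6 + D + 3*S)) (o(S, D) = -2 + ((D + 18)/(S + (-6 + S + (S + D))))/3 = -2 + ((18 + D)/(S + (-6 + S + (D + S))))/3 = -2 + ((18 + D)/(S + (-6 + D + 2*S)))/3 = -2 + ((18 + D)/(-6 + D + 3*S))/3 = -2 + (18 + D)/(3*(-6 + D + 3*S)))
(5*(-4 + 6))*o(-27, J) = (5*(-4 + 6))*((54 - 18*(-27) - 5*(-19))/(3*(-6 - 19 + 3*(-27)))) = (5*2)*((54 + 486 + 95)/(3*(-6 - 19 - 81))) = 10*((⅓)*635/(-106)) = 10*((⅓)*(-1/106)*635) = 10*(-635/318) = -3175/159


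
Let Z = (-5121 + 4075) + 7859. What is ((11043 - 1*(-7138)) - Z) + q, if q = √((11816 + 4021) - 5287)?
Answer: 11368 + 5*√422 ≈ 11471.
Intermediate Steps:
Z = 6813 (Z = -1046 + 7859 = 6813)
q = 5*√422 (q = √(15837 - 5287) = √10550 = 5*√422 ≈ 102.71)
((11043 - 1*(-7138)) - Z) + q = ((11043 - 1*(-7138)) - 1*6813) + 5*√422 = ((11043 + 7138) - 6813) + 5*√422 = (18181 - 6813) + 5*√422 = 11368 + 5*√422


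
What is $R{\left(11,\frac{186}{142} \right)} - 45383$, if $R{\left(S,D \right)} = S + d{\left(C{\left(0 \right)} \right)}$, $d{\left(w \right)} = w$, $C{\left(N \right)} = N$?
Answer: $-45372$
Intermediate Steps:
$R{\left(S,D \right)} = S$ ($R{\left(S,D \right)} = S + 0 = S$)
$R{\left(11,\frac{186}{142} \right)} - 45383 = 11 - 45383 = -45372$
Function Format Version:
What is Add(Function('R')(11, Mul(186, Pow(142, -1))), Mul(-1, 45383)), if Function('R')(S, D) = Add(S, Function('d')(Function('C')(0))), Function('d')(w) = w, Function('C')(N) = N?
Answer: -45372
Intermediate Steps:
Function('R')(S, D) = S (Function('R')(S, D) = Add(S, 0) = S)
Add(Function('R')(11, Mul(186, Pow(142, -1))), Mul(-1, 45383)) = Add(11, Mul(-1, 45383)) = Add(11, -45383) = -45372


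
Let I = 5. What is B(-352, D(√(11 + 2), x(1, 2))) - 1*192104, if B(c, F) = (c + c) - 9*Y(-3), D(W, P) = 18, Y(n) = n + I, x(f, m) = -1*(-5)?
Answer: -192826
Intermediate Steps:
x(f, m) = 5
Y(n) = 5 + n (Y(n) = n + 5 = 5 + n)
B(c, F) = -18 + 2*c (B(c, F) = (c + c) - 9*(5 - 3) = 2*c - 9*2 = 2*c - 18 = -18 + 2*c)
B(-352, D(√(11 + 2), x(1, 2))) - 1*192104 = (-18 + 2*(-352)) - 1*192104 = (-18 - 704) - 192104 = -722 - 192104 = -192826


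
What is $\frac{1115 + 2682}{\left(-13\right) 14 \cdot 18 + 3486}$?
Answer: $\frac{3797}{210} \approx 18.081$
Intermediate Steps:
$\frac{1115 + 2682}{\left(-13\right) 14 \cdot 18 + 3486} = \frac{3797}{\left(-182\right) 18 + 3486} = \frac{3797}{-3276 + 3486} = \frac{3797}{210}$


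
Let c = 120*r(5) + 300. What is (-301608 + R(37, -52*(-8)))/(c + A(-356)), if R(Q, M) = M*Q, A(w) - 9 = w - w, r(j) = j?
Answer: -286216/909 ≈ -314.87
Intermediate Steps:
A(w) = 9 (A(w) = 9 + (w - w) = 9 + 0 = 9)
c = 900 (c = 120*5 + 300 = 600 + 300 = 900)
(-301608 + R(37, -52*(-8)))/(c + A(-356)) = (-301608 - 52*(-8)*37)/(900 + 9) = (-301608 + 416*37)/909 = (-301608 + 15392)*(1/909) = -286216*1/909 = -286216/909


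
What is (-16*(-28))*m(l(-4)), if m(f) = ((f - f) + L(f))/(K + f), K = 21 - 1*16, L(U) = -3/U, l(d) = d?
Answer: 336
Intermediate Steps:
K = 5 (K = 21 - 16 = 5)
m(f) = -3/(f*(5 + f)) (m(f) = ((f - f) - 3/f)/(5 + f) = (0 - 3/f)/(5 + f) = (-3/f)/(5 + f) = -3/(f*(5 + f)))
(-16*(-28))*m(l(-4)) = (-16*(-28))*(-3/(-4*(5 - 4))) = 448*(-3*(-¼)/1) = 448*(-3*(-¼)*1) = 448*(¾) = 336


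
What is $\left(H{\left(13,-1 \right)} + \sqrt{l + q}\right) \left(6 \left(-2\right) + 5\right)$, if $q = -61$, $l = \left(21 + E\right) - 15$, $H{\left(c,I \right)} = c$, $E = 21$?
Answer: $-91 - 7 i \sqrt{34} \approx -91.0 - 40.817 i$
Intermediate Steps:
$l = 27$ ($l = \left(21 + 21\right) - 15 = 42 - 15 = 27$)
$\left(H{\left(13,-1 \right)} + \sqrt{l + q}\right) \left(6 \left(-2\right) + 5\right) = \left(13 + \sqrt{27 - 61}\right) \left(6 \left(-2\right) + 5\right) = \left(13 + \sqrt{-34}\right) \left(-12 + 5\right) = \left(13 + i \sqrt{34}\right) \left(-7\right) = -91 - 7 i \sqrt{34}$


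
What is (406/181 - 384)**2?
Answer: 4774533604/32761 ≈ 1.4574e+5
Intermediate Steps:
(406/181 - 384)**2 = (-69098/181)**2 = 4774533604/32761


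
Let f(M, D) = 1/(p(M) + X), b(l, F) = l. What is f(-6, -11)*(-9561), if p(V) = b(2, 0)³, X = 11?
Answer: -9561/19 ≈ -503.21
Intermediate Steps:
p(V) = 8 (p(V) = 2³ = 8)
f(M, D) = 1/19 (f(M, D) = 1/(8 + 11) = 1/19)
f(-6, -11)*(-9561) = (1/19)*(-9561) = -9561/19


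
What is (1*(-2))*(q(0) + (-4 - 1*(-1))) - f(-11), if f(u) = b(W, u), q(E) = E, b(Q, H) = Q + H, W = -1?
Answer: 18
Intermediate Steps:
b(Q, H) = H + Q
f(u) = -1 + u (f(u) = u - 1 = -1 + u)
(1*(-2))*(q(0) + (-4 - 1*(-1))) - f(-11) = (1*(-2))*(0 + (-4 - 1*(-1))) - (-1 - 11) = -2*(0 + (-4 + 1)) - 1*(-12) = -2*(0 - 3) + 12 = -2*(-3) + 12 = 6 + 12 = 18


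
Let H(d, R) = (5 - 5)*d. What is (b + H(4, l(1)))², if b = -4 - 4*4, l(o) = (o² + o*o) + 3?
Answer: 400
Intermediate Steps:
l(o) = 3 + 2*o² (l(o) = (o² + o²) + 3 = 2*o² + 3 = 3 + 2*o²)
b = -20 (b = -4 - 16 = -20)
H(d, R) = 0 (H(d, R) = 0*d = 0)
(b + H(4, l(1)))² = (-20 + 0)² = (-20)² = 400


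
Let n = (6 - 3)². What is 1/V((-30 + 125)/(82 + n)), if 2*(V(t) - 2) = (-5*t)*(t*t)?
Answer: -1507142/1272591 ≈ -1.1843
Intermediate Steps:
n = 9 (n = 3² = 9)
V(t) = 2 - 5*t³/2 (V(t) = 2 + ((-5*t)*(t*t))/2 = 2 + ((-5*t)*t²)/2 = 2 + (-5*t³)/2 = 2 - 5*t³/2)
1/V((-30 + 125)/(82 + n)) = 1/(2 - 5*(-30 + 125)³/(82 + 9)³/2) = 1/(2 - 5*(95/91)³/2) = 1/(2 - 5/2*857375/753571) = 1/(2 - 4286875/1507142) = 1/(-1272591/1507142) = -1507142/1272591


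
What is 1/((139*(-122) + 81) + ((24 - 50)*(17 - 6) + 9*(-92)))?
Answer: -1/17991 ≈ -5.5583e-5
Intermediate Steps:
1/((139*(-122) + 81) + ((24 - 50)*(17 - 6) + 9*(-92))) = 1/((-16958 + 81) + (-26*11 - 828)) = 1/(-16877 + (-286 - 828)) = 1/(-16877 - 1114) = 1/(-17991) = -1/17991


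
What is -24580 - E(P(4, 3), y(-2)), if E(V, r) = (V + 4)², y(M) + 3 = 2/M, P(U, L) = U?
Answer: -24644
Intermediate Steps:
y(M) = -3 + 2/M
E(V, r) = (4 + V)²
-24580 - E(P(4, 3), y(-2)) = -24580 - (4 + 4)² = -24580 - 1*8² = -24580 - 1*64 = -24580 - 64 = -24644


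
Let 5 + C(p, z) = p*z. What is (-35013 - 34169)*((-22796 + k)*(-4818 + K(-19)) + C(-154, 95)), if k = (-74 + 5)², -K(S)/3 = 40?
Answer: -6160117134490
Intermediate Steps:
K(S) = -120 (K(S) = -3*40 = -120)
k = 4761 (k = (-69)² = 4761)
C(p, z) = -5 + p*z
(-35013 - 34169)*((-22796 + k)*(-4818 + K(-19)) + C(-154, 95)) = (-35013 - 34169)*((-22796 + 4761)*(-4818 - 120) + (-5 - 154*95)) = -69182*(-18035*(-4938) + (-5 - 14630)) = -69182*(89056830 - 14635) = -69182*89042195 = -6160117134490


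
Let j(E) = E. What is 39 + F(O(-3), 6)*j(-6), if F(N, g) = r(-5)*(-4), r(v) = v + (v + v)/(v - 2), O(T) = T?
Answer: -327/7 ≈ -46.714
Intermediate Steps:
r(v) = v + 2*v/(-2 + v) (r(v) = v + (2*v)/(-2 + v) = v + 2*v/(-2 + v))
F(N, g) = 100/7 (F(N, g) = ((-5)²/(-2 - 5))*(-4) = (25/(-7))*(-4) = (25*(-⅐))*(-4) = -25/7*(-4) = 100/7)
39 + F(O(-3), 6)*j(-6) = 39 + (100/7)*(-6) = 39 - 600/7 = -327/7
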